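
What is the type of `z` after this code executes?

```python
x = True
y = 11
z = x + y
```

bool + int = int (bool is subclass of int)

int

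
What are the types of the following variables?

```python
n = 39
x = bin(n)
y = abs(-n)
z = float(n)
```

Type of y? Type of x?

abs() of int returns int; bin() returns str

int, str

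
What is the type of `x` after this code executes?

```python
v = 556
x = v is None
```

'is' comparison returns bool

bool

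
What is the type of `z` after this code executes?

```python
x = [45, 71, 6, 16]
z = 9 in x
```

'in' operator returns bool

bool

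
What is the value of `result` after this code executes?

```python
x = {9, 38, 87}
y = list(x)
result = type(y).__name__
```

x is set; y is list; result = 'list'

'list'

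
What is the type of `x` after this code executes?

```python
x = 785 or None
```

'or' returns first truthy value

int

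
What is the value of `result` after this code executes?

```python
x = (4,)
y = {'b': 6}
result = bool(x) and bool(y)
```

x = (4,); y = {'b': 6}; result = True

True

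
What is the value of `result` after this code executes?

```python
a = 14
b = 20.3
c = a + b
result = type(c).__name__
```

a is int; b is float; c is float; result = 'float'

'float'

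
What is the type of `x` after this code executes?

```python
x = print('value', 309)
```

print() returns None

NoneType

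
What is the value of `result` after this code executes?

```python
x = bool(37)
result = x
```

x = True; result = True

True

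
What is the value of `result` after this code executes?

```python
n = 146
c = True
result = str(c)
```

n = 146; c = True; result = 'True'

'True'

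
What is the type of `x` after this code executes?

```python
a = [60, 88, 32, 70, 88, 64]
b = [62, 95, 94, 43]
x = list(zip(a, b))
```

list(zip()) returns a list of tuples

list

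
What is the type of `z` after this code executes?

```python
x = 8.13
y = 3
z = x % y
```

float % int = float

float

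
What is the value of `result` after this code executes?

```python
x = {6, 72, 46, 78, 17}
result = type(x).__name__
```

x is set; result = 'set'

'set'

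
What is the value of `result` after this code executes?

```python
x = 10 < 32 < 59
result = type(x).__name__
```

x is bool; result = 'bool'

'bool'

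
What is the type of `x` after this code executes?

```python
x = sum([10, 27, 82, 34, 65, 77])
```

sum() of ints returns int

int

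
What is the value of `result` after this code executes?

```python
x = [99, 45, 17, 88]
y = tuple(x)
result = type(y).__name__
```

x is list; y is tuple; result = 'tuple'

'tuple'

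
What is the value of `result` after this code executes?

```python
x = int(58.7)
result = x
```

x = 58; result = 58

58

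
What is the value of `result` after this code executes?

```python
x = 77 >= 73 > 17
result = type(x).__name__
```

x is bool; result = 'bool'

'bool'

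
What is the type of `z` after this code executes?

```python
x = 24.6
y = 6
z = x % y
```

float % int = float

float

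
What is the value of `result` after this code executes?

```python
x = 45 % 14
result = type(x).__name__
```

x is int; result = 'int'

'int'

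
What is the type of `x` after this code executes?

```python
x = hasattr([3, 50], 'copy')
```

hasattr() returns bool

bool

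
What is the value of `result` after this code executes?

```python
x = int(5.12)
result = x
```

x = 5; result = 5

5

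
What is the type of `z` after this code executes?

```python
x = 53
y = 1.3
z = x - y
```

int - float = float

float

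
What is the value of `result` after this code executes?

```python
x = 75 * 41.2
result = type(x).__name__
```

x is float; result = 'float'

'float'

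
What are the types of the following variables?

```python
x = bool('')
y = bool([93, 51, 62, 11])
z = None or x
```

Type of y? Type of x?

bool() returns bool; bool() returns bool

bool, bool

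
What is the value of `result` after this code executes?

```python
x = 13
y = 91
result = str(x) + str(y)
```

x = 13; y = 91; result = '1391'

'1391'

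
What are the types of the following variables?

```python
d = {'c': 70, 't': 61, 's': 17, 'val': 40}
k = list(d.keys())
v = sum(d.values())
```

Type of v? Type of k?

sum of ints is int; list() converts to list

int, list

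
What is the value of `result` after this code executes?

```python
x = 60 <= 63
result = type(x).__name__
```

x is bool; result = 'bool'

'bool'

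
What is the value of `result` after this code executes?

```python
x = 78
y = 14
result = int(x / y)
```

x = 78; y = 14; result = 5

5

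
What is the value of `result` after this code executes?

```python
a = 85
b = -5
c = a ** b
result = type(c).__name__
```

a is int; b is int; c is float; result = 'float'

'float'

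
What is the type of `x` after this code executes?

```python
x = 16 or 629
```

'or' returns first truthy value (int)

int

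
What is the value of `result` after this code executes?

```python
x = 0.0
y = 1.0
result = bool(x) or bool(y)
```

x = 0.0; y = 1.0; result = True

True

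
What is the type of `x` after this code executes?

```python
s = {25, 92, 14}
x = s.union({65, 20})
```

set.union() returns a new set

set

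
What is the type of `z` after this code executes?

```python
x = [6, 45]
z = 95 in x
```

'in' operator returns bool

bool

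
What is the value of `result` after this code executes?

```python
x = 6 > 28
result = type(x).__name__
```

x is bool; result = 'bool'

'bool'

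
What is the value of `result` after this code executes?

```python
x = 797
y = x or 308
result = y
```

x = 797; y = 797; result = 797

797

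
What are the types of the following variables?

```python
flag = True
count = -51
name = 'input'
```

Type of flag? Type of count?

flag is assigned the constant True, which has type bool; count is assigned a bare integer (no decimal point), so it is an int

bool, int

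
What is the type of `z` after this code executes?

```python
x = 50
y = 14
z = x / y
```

int / int = float

float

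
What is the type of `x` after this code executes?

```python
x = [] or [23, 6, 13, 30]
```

'or' returns first truthy value (list)

list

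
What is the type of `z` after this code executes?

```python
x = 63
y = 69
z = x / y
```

int / int = float

float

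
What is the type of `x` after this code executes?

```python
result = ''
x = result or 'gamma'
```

'or' returns first truthy value (str)

str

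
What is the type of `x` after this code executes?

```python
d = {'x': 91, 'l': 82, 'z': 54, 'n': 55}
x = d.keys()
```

.keys() returns dict_keys view

dict_keys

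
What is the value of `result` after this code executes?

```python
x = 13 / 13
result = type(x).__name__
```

x is float; result = 'float'

'float'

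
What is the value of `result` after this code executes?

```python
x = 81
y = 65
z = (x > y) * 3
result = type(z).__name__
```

x is int; y is int; z is int; result = 'int'

'int'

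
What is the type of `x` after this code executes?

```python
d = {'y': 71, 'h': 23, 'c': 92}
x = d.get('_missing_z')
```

dict.get() returns None when key not found

NoneType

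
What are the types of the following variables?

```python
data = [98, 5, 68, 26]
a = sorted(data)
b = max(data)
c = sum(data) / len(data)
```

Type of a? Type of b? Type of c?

sorted() returns list; max of ints returns int; int / int = float

list, int, float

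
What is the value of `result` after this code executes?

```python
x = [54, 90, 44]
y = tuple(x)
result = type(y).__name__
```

x is list; y is tuple; result = 'tuple'

'tuple'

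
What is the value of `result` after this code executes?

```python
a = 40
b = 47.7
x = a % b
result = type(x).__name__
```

a is int; b is float; x is float; result = 'float'

'float'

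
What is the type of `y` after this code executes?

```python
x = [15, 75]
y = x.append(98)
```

list.append() returns None (mutates in place)

NoneType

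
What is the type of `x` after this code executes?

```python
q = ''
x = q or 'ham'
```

'or' returns first truthy value (str)

str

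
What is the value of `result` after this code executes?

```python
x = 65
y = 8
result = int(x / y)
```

x = 65; y = 8; result = 8

8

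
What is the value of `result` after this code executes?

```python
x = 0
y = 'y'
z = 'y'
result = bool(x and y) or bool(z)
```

x = 0; y = 'y'; z = 'y'; result = True

True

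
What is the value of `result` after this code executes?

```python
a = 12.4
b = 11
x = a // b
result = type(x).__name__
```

a is float; b is int; x is float; result = 'float'

'float'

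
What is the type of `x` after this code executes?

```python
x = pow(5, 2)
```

pow(int, int) returns int

int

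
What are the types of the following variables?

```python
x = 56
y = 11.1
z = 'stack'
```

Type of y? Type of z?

y is assigned a number with a decimal point, so it is a float; z is assigned a quoted string literal, so it is a str

float, str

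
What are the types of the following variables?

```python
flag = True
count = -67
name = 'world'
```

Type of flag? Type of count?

flag is assigned the constant True, which has type bool; count is assigned a bare integer (no decimal point), so it is an int

bool, int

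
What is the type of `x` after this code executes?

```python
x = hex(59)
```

hex() returns str representation

str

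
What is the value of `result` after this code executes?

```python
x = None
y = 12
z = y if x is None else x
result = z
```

x = None; y = 12; z = 12; result = 12

12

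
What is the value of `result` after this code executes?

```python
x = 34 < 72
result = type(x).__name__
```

x is bool; result = 'bool'

'bool'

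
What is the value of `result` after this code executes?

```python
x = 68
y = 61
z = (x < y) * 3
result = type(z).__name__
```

x is int; y is int; z is int; result = 'int'

'int'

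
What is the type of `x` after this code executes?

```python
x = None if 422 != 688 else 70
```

422 != 688 is True, so the if branch is taken

NoneType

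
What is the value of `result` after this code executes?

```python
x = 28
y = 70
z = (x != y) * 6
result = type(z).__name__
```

x is int; y is int; z is int; result = 'int'

'int'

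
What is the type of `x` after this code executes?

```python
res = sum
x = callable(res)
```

callable() returns bool

bool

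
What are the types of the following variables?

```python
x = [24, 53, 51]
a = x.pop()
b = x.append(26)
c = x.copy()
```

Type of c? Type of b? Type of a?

copy() returns list; append() returns None; pop() returns element

list, NoneType, int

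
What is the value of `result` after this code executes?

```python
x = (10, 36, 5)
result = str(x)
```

x = (10, 36, 5); result = '(10, 36, 5)'

'(10, 36, 5)'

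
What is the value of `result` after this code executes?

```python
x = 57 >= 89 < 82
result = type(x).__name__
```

x is bool; result = 'bool'

'bool'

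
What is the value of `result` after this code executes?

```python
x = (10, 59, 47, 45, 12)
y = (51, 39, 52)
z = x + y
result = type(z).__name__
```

x is tuple; y is tuple; z is tuple; result = 'tuple'

'tuple'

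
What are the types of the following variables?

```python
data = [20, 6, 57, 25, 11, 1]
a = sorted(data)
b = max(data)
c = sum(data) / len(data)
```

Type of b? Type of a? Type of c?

max of ints returns int; sorted() returns list; int / int = float

int, list, float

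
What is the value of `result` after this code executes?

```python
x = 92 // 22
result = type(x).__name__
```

x is int; result = 'int'

'int'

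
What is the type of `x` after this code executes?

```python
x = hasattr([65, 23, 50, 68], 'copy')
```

hasattr() returns bool

bool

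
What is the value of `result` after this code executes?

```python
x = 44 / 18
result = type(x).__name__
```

x is float; result = 'float'

'float'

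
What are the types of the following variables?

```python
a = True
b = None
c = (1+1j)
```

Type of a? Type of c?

a is assigned the constant True, which has type bool; c is assigned (1+1j), an int plus an imaginary literal (j suffix), which evaluates to complex

bool, complex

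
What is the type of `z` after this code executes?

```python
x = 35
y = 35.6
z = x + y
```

int + float = float

float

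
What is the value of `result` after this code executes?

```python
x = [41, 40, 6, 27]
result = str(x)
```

x = [41, 40, 6, 27]; result = '[41, 40, 6, 27]'

'[41, 40, 6, 27]'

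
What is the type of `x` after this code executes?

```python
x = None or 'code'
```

'or' with None returns the other truthy value (str)

str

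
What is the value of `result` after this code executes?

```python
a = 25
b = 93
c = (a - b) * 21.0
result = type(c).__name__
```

a is int; b is int; c is float; result = 'float'

'float'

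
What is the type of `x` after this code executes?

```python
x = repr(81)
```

repr() returns str

str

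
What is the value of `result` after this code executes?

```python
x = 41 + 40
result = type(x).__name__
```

x is int; result = 'int'

'int'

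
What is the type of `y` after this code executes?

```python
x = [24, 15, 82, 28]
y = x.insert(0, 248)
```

list.insert() returns None

NoneType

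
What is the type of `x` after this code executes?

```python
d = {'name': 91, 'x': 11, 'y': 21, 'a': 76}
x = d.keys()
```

.keys() returns dict_keys view

dict_keys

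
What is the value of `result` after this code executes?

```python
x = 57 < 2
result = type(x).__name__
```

x is bool; result = 'bool'

'bool'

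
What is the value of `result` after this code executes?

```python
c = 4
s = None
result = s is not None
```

c = 4; s = None; result = False

False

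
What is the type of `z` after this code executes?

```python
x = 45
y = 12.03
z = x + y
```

int + float = float

float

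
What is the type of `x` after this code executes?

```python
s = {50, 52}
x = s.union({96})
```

set.union() returns a new set

set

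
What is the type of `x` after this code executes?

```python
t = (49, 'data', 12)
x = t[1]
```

Index 1 of tuple is a str literal

str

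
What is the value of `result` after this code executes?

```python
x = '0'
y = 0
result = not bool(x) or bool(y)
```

x = '0'; y = 0; result = False

False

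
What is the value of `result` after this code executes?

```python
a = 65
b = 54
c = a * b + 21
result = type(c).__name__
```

a is int; b is int; c is int; result = 'int'

'int'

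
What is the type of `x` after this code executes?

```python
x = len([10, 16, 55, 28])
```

len() always returns int

int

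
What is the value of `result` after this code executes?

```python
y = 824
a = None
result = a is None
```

y = 824; a = None; result = True

True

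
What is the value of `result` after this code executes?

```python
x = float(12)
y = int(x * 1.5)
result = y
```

x = 12.0; y = 18; result = 18

18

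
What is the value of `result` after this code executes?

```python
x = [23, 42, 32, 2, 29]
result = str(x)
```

x = [23, 42, 32, 2, 29]; result = '[23, 42, 32, 2, 29]'

'[23, 42, 32, 2, 29]'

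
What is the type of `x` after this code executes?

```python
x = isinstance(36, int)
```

isinstance() returns bool

bool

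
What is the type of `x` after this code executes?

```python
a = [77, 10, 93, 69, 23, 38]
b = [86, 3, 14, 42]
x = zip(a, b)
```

zip() returns a zip object

zip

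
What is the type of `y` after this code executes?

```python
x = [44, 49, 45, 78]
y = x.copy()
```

list.copy() returns list

list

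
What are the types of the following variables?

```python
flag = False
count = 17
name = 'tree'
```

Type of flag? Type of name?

flag is assigned the constant False, which has type bool; name is assigned a quoted string literal, so it is a str

bool, str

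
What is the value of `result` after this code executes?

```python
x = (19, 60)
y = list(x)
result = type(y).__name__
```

x is tuple; y is list; result = 'list'

'list'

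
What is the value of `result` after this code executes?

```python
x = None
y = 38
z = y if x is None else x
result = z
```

x = None; y = 38; z = 38; result = 38

38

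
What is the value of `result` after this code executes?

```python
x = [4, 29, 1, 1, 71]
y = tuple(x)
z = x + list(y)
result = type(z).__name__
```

x is list; y is tuple; z is list; result = 'list'

'list'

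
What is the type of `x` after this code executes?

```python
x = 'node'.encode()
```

str.encode() returns bytes

bytes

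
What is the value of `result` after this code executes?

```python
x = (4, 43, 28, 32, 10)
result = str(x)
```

x = (4, 43, 28, 32, 10); result = '(4, 43, 28, 32, 10)'

'(4, 43, 28, 32, 10)'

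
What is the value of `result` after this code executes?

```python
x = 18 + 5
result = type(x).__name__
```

x is int; result = 'int'

'int'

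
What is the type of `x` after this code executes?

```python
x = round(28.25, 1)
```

round() with decimal places returns float

float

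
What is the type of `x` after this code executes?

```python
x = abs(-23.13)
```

abs() of float returns float

float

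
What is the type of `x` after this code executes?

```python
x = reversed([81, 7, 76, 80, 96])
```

reversed() on a list returns list_reverseiterator

list_reverseiterator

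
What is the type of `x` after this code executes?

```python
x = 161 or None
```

'or' returns first truthy value

int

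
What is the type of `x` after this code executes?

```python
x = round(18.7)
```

round() with no decimal places returns int

int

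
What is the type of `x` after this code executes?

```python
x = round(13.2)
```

round() with no decimal places returns int

int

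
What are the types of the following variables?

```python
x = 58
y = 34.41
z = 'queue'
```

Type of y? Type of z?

y is assigned a number with a decimal point, so it is a float; z is assigned a quoted string literal, so it is a str

float, str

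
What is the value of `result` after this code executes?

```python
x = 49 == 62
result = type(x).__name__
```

x is bool; result = 'bool'

'bool'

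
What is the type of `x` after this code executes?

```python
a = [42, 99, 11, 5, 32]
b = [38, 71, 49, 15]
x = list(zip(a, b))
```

list(zip()) returns a list of tuples

list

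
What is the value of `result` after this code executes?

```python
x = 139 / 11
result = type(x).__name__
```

x is float; result = 'float'

'float'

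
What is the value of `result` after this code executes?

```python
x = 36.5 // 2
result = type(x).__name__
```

x is float; result = 'float'

'float'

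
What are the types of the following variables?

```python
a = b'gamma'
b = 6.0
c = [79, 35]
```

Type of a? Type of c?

a is assigned a bytes literal (b'...' prefix); c is assigned a list literal (square brackets)

bytes, list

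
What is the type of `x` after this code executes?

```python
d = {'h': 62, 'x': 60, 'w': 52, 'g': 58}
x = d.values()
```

.values() returns dict_values view

dict_values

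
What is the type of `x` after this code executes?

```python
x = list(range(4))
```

list(range()) returns list

list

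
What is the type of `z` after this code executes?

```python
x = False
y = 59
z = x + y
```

bool + int = int (bool is subclass of int)

int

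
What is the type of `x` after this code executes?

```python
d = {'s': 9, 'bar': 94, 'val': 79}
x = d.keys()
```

.keys() returns dict_keys view

dict_keys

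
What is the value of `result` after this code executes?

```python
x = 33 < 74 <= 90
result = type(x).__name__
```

x is bool; result = 'bool'

'bool'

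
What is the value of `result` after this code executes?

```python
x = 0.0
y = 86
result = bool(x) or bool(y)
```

x = 0.0; y = 86; result = True

True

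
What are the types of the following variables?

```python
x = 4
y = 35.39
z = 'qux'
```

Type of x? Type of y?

x is assigned a bare integer (no decimal point), so it is an int; y is assigned a number with a decimal point, so it is a float

int, float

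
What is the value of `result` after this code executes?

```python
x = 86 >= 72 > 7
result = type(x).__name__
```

x is bool; result = 'bool'

'bool'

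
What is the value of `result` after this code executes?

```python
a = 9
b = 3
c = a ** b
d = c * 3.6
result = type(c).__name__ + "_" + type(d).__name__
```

a is int; b is int; c is int; d is float; result = 'int_float'

'int_float'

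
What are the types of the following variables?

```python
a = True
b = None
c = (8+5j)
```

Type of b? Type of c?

b is assigned None, whose type is NoneType; c is assigned (8+5j), an int plus an imaginary literal (j suffix), which evaluates to complex

NoneType, complex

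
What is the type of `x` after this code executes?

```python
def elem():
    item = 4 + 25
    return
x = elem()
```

Bare return returns None

NoneType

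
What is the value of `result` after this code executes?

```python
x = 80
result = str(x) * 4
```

x = 80; result = '80808080'

'80808080'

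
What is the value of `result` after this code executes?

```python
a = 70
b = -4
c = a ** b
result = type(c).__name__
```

a is int; b is int; c is float; result = 'float'

'float'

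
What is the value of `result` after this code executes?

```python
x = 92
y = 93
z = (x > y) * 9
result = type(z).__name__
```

x is int; y is int; z is int; result = 'int'

'int'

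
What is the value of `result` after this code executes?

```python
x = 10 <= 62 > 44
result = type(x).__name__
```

x is bool; result = 'bool'

'bool'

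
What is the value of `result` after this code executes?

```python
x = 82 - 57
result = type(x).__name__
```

x is int; result = 'int'

'int'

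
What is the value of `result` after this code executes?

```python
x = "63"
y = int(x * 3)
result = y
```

x = '63'; y = 636363; result = 636363

636363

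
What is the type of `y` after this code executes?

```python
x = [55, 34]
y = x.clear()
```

list.clear() returns None

NoneType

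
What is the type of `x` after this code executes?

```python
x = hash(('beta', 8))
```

hash() returns int

int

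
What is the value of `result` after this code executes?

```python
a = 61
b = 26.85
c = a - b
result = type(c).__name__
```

a is int; b is float; c is float; result = 'float'

'float'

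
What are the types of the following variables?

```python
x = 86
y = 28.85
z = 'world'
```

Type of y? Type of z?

y is assigned a number with a decimal point, so it is a float; z is assigned a quoted string literal, so it is a str

float, str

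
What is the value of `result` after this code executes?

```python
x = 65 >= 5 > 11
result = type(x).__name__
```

x is bool; result = 'bool'

'bool'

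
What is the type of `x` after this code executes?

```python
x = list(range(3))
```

list(range()) returns list

list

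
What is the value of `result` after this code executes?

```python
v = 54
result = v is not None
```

v = 54; result = True

True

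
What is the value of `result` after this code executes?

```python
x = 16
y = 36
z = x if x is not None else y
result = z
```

x = 16; y = 36; z = 16; result = 16

16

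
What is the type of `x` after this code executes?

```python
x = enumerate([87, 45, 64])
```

enumerate() returns an enumerate object

enumerate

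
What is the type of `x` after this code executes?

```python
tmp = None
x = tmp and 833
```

'and' returns first falsy value (None)

NoneType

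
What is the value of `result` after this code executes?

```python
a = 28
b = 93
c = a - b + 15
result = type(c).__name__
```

a is int; b is int; c is int; result = 'int'

'int'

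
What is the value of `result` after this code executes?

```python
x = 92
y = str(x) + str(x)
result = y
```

x = 92; y = '9292'; result = '9292'

'9292'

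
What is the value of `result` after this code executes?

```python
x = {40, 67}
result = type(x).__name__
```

x is set; result = 'set'

'set'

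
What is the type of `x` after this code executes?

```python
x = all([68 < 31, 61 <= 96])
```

all() returns bool

bool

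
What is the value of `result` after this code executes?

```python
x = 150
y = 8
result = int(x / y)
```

x = 150; y = 8; result = 18

18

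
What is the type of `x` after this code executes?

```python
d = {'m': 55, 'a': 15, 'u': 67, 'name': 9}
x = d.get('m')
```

dict.get() returns value type when found

int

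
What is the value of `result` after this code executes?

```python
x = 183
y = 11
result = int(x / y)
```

x = 183; y = 11; result = 16

16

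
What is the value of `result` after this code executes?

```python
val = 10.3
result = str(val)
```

val = 10.3; result = '10.3'

'10.3'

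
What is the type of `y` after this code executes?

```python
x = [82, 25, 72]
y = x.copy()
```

list.copy() returns list

list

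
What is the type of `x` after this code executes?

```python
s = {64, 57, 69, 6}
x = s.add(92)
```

set.add() returns None (mutates in place)

NoneType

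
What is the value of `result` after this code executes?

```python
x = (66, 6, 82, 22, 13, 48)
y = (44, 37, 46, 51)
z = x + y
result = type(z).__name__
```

x is tuple; y is tuple; z is tuple; result = 'tuple'

'tuple'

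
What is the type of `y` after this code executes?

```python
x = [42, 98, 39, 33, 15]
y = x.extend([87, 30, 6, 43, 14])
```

list.extend() returns None

NoneType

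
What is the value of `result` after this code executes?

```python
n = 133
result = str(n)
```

n = 133; result = '133'

'133'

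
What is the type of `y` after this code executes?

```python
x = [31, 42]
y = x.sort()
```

list.sort() returns None (mutates in place)

NoneType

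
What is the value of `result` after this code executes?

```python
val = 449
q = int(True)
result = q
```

val = 449; q = 1; result = 1

1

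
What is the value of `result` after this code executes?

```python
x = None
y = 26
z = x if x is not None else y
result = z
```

x = None; y = 26; z = 26; result = 26

26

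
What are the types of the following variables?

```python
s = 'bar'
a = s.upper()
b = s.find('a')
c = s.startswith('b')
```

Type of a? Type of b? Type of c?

upper() returns str; find() returns int; startswith() returns bool

str, int, bool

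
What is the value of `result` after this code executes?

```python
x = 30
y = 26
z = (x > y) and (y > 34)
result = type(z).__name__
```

x is int; y is int; z is bool; result = 'bool'

'bool'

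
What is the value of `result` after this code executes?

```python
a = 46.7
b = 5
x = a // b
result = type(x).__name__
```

a is float; b is int; x is float; result = 'float'

'float'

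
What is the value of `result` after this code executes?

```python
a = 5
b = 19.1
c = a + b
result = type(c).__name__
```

a is int; b is float; c is float; result = 'float'

'float'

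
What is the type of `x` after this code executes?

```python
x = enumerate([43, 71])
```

enumerate() returns an enumerate object

enumerate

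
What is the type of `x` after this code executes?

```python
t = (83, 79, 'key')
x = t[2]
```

Index 2 of tuple is a str literal

str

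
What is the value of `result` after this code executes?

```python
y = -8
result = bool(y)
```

y = -8; result = True

True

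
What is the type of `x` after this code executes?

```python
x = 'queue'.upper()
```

str.upper() returns str

str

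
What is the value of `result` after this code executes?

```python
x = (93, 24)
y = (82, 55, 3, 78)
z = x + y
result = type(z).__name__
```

x is tuple; y is tuple; z is tuple; result = 'tuple'

'tuple'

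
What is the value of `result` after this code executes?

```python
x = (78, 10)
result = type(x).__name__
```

x is tuple; result = 'tuple'

'tuple'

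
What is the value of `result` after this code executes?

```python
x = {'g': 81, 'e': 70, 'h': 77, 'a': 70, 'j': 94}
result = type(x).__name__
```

x is dict; result = 'dict'

'dict'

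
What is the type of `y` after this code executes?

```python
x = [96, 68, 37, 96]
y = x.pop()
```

list.pop() returns the popped element

int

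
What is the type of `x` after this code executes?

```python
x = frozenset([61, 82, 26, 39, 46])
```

frozenset() returns frozenset

frozenset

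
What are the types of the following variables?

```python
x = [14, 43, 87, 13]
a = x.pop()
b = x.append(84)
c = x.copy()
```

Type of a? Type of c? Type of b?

pop() returns element; copy() returns list; append() returns None

int, list, NoneType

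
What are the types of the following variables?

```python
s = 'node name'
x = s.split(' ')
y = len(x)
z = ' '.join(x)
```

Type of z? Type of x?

str.join() returns str; str.split() returns list

str, list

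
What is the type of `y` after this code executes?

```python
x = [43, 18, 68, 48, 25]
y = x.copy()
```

list.copy() returns list

list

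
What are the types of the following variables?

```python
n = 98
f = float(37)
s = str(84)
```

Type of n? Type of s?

n is assigned a bare integer (no decimal point), so it is an int; s is assigned the result of calling str(), which returns a str

int, str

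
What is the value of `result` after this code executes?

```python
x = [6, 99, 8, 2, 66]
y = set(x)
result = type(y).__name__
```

x is list; y is set; result = 'set'

'set'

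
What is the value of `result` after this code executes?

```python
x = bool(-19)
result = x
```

x = True; result = True

True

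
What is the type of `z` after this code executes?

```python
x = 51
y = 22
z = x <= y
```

Comparison returns bool

bool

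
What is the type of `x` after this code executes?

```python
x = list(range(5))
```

list(range()) returns list

list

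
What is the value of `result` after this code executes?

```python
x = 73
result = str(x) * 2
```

x = 73; result = '7373'

'7373'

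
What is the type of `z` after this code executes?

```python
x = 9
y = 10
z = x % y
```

int % int = int

int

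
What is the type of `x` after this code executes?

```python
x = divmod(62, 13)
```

divmod() returns tuple of (quotient, remainder)

tuple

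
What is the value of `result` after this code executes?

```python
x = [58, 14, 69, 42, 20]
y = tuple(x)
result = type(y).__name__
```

x is list; y is tuple; result = 'tuple'

'tuple'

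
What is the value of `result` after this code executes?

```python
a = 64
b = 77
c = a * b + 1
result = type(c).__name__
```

a is int; b is int; c is int; result = 'int'

'int'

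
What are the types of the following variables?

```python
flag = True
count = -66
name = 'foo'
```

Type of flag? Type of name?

flag is assigned the constant True, which has type bool; name is assigned a quoted string literal, so it is a str

bool, str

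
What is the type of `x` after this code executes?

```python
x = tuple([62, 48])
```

tuple() constructor returns tuple

tuple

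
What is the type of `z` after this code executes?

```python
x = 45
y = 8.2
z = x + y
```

int + float = float

float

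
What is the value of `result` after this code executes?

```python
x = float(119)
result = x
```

x = 119.0; result = 119.0

119.0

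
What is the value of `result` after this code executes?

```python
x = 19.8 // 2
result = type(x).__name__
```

x is float; result = 'float'

'float'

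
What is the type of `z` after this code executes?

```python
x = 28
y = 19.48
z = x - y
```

int - float = float

float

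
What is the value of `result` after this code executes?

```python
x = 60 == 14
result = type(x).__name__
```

x is bool; result = 'bool'

'bool'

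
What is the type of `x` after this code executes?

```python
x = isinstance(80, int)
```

isinstance() returns bool

bool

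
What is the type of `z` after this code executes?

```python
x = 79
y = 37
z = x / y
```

int / int = float

float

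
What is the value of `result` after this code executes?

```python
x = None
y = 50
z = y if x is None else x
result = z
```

x = None; y = 50; z = 50; result = 50

50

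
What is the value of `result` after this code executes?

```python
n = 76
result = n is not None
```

n = 76; result = True

True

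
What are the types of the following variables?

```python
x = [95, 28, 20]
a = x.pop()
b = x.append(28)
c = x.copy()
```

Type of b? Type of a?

append() returns None; pop() returns element

NoneType, int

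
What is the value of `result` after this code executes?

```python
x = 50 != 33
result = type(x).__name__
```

x is bool; result = 'bool'

'bool'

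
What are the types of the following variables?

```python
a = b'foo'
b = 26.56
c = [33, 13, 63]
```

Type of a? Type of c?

a is assigned a bytes literal (b'...' prefix); c is assigned a list literal (square brackets)

bytes, list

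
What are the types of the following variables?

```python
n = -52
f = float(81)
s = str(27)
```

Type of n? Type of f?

n is assigned a bare integer (no decimal point), so it is an int; f is assigned the result of calling float(), which returns a float

int, float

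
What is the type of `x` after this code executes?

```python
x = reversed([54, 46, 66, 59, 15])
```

reversed() on a list returns list_reverseiterator

list_reverseiterator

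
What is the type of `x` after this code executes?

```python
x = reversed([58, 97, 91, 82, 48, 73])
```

reversed() on a list returns list_reverseiterator

list_reverseiterator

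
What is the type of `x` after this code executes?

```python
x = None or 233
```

'or' with None returns the other truthy value

int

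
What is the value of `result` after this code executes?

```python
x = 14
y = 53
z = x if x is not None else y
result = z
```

x = 14; y = 53; z = 14; result = 14

14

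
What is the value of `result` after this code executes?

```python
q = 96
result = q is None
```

q = 96; result = False

False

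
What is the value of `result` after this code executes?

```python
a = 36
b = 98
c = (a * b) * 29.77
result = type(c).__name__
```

a is int; b is int; c is float; result = 'float'

'float'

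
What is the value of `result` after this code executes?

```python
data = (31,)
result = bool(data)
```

data = (31,); result = True

True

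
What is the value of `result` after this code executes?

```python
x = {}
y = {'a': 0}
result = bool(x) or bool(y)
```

x = {}; y = {'a': 0}; result = True

True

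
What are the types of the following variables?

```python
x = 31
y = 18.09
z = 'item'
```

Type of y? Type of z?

y is assigned a number with a decimal point, so it is a float; z is assigned a quoted string literal, so it is a str

float, str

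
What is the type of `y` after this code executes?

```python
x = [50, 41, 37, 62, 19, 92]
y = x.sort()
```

list.sort() returns None (mutates in place)

NoneType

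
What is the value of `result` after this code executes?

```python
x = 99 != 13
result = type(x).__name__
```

x is bool; result = 'bool'

'bool'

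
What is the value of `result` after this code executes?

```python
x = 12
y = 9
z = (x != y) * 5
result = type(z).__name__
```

x is int; y is int; z is int; result = 'int'

'int'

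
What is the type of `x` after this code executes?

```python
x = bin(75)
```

bin() returns str representation

str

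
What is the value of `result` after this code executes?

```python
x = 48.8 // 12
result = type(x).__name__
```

x is float; result = 'float'

'float'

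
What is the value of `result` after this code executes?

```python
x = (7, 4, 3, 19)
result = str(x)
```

x = (7, 4, 3, 19); result = '(7, 4, 3, 19)'

'(7, 4, 3, 19)'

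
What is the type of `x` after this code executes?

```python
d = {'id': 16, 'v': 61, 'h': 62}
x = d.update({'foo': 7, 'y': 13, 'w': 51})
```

dict.update() returns None

NoneType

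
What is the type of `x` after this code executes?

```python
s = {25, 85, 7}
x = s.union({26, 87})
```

set.union() returns a new set

set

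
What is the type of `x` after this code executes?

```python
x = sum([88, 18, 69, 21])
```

sum() of ints returns int

int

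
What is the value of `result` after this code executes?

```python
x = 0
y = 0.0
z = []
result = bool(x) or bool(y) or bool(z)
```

x = 0; y = 0.0; z = []; result = False

False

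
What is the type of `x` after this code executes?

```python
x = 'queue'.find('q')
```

str.find() returns int index

int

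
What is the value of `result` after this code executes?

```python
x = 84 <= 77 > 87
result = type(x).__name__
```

x is bool; result = 'bool'

'bool'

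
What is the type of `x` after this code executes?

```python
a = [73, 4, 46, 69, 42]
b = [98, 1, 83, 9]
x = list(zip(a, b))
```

list(zip()) returns a list of tuples

list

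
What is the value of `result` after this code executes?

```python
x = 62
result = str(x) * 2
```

x = 62; result = '6262'

'6262'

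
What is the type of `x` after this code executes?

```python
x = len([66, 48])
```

len() always returns int

int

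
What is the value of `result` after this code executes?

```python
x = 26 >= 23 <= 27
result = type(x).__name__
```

x is bool; result = 'bool'

'bool'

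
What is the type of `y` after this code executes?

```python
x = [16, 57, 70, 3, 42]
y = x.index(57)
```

list.index() returns int

int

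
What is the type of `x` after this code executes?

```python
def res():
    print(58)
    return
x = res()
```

Bare return returns None

NoneType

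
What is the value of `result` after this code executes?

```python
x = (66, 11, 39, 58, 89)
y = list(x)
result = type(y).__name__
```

x is tuple; y is list; result = 'list'

'list'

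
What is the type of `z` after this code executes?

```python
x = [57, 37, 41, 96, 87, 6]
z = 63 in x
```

'in' operator returns bool

bool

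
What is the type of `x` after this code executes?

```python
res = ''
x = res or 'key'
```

'or' returns first truthy value (str)

str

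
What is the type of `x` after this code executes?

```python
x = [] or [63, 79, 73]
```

'or' returns first truthy value (list)

list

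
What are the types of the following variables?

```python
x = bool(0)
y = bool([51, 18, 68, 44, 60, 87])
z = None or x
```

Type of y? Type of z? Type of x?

bool() returns bool; None or bool returns the bool; bool() returns bool

bool, bool, bool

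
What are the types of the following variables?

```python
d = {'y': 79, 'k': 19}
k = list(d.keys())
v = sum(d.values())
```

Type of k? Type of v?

list() converts to list; sum of ints is int

list, int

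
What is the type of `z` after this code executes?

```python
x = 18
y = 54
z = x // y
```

int // int = int

int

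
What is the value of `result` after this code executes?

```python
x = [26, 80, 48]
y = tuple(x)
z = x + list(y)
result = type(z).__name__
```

x is list; y is tuple; z is list; result = 'list'

'list'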